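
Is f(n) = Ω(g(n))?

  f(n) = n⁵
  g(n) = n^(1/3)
True

f(n) = n⁵ is O(n⁵), and g(n) = n^(1/3) is O(n^(1/3)).
Since O(n⁵) grows at least as fast as O(n^(1/3)), f(n) = Ω(g(n)) is true.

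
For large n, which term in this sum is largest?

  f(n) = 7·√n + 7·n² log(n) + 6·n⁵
6·n⁵

Looking at each term:
  - 7·√n is O(√n)
  - 7·n² log(n) is O(n² log n)
  - 6·n⁵ is O(n⁵)

The term 6·n⁵ (O(n⁵)) grows fastest and dominates all others.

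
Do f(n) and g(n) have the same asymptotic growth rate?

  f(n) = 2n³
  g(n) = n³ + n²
True

f(n) = 2n³ and g(n) = n³ + n² are both O(n³).
Since they have the same asymptotic growth rate, f(n) = Θ(g(n)) is true.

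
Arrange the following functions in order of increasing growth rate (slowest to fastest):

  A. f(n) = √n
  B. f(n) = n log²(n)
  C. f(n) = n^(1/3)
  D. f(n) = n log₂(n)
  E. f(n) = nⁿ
C < A < D < B < E

Comparing growth rates:
C = n^(1/3) is O(n^(1/3))
A = √n is O(√n)
D = n log₂(n) is O(n log n)
B = n log²(n) is O(n log² n)
E = nⁿ is O(nⁿ)

Therefore, the order from slowest to fastest is: C < A < D < B < E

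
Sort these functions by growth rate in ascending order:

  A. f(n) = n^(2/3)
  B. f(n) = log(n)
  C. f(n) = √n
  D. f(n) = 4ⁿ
B < C < A < D

Comparing growth rates:
B = log(n) is O(log n)
C = √n is O(√n)
A = n^(2/3) is O(n^(2/3))
D = 4ⁿ is O(4ⁿ)

Therefore, the order from slowest to fastest is: B < C < A < D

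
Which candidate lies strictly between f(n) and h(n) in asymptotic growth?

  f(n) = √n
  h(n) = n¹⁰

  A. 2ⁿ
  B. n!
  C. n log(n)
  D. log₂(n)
C

We need g(n) with √n = o(g(n)) and g(n) = o(n¹⁰), i.e. O(√n) ≺ g ≺ O(n¹⁰).
Check each option:
  A. 2ⁿ — O(2ⁿ) does not grow strictly slower than h(n)
  B. n! — O(n!) does not grow strictly slower than h(n)
  C. n log(n) — O(n log n) is strictly between O(√n) and O(n¹⁰) ✓
  D. log₂(n) — O(log n) does not grow strictly faster than f(n)

Only option C (n log(n)) lies strictly between.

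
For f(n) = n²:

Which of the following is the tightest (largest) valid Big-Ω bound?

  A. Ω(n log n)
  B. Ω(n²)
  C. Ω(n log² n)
B

f(n) = n² is Ω(n²).
All listed options are valid Big-Ω bounds (lower bounds),
but Ω(n²) is the tightest (largest valid bound).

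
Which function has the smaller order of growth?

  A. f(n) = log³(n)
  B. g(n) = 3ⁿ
A

f(n) = log³(n) is O(log³ n), while g(n) = 3ⁿ is O(3ⁿ).
Since O(log³ n) grows slower than O(3ⁿ), f(n) is dominated.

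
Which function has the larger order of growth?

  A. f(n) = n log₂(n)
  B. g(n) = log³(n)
A

f(n) = n log₂(n) is O(n log n), while g(n) = log³(n) is O(log³ n).
Since O(n log n) grows faster than O(log³ n), f(n) dominates.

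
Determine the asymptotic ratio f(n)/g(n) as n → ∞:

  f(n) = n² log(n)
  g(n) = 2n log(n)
∞

Since n² log(n) (O(n² log n)) grows faster than 2n log(n) (O(n log n)),
the ratio f(n)/g(n) → ∞ as n → ∞.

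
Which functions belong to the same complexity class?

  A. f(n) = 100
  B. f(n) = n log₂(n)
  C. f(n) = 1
A and C

Examining each function:
  A. 100 is O(1)
  B. n log₂(n) is O(n log n)
  C. 1 is O(1)

Functions A and C both have the same complexity class.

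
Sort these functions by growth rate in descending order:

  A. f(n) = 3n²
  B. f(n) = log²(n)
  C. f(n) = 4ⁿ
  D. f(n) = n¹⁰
C > D > A > B

Comparing growth rates:
C = 4ⁿ is O(4ⁿ)
D = n¹⁰ is O(n¹⁰)
A = 3n² is O(n²)
B = log²(n) is O(log² n)

Therefore, the order from fastest to slowest is: C > D > A > B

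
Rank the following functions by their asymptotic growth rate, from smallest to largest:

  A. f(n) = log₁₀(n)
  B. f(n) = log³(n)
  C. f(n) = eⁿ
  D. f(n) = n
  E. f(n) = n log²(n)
A < B < D < E < C

Comparing growth rates:
A = log₁₀(n) is O(log n)
B = log³(n) is O(log³ n)
D = n is O(n)
E = n log²(n) is O(n log² n)
C = eⁿ is O(eⁿ)

Therefore, the order from slowest to fastest is: A < B < D < E < C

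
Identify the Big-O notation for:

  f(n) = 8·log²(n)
O(log² n)

The dominant term in 8·log²(n) is 8·log²(n), which is Θ(log² n).
Constants are absorbed, so the tightest bound is O(log² n).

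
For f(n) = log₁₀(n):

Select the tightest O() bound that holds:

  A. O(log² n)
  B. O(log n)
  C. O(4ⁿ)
B

f(n) = log₁₀(n) is O(log n).
All listed options are valid Big-O bounds (upper bounds),
but O(log n) is the tightest (smallest valid bound).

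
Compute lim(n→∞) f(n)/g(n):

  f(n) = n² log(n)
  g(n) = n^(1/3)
∞

Since n² log(n) (O(n² log n)) grows faster than n^(1/3) (O(n^(1/3))),
the ratio f(n)/g(n) → ∞ as n → ∞.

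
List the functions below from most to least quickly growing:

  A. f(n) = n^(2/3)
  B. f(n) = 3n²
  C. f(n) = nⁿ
C > B > A

Comparing growth rates:
C = nⁿ is O(nⁿ)
B = 3n² is O(n²)
A = n^(2/3) is O(n^(2/3))

Therefore, the order from fastest to slowest is: C > B > A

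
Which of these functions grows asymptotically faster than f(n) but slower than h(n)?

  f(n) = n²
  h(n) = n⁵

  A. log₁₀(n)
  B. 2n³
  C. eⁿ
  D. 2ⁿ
B

We need g(n) with n² = o(g(n)) and g(n) = o(n⁵), i.e. O(n²) ≺ g ≺ O(n⁵).
Check each option:
  A. log₁₀(n) — O(log n) does not grow strictly faster than f(n)
  B. 2n³ — O(n³) is strictly between O(n²) and O(n⁵) ✓
  C. eⁿ — O(eⁿ) does not grow strictly slower than h(n)
  D. 2ⁿ — O(2ⁿ) does not grow strictly slower than h(n)

Only option B (2n³) lies strictly between.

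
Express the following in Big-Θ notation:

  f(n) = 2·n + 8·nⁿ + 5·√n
Θ(nⁿ)

Order the terms by growth rate: 5·√n ≺ 2·n ≺ 8·nⁿ.
The fastest-growing term 8·nⁿ dominates as n → ∞; dropping its constant factor gives Θ(nⁿ).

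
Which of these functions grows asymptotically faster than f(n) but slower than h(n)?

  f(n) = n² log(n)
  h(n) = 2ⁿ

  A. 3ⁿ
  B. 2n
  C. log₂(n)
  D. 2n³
D

We need g(n) with n² log(n) = o(g(n)) and g(n) = o(2ⁿ), i.e. O(n² log n) ≺ g ≺ O(2ⁿ).
Check each option:
  A. 3ⁿ — O(3ⁿ) does not grow strictly slower than h(n)
  B. 2n — O(n) does not grow strictly faster than f(n)
  C. log₂(n) — O(log n) does not grow strictly faster than f(n)
  D. 2n³ — O(n³) is strictly between O(n² log n) and O(2ⁿ) ✓

Only option D (2n³) lies strictly between.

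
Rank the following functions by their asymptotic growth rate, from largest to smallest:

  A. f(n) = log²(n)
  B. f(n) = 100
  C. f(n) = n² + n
C > A > B

Comparing growth rates:
C = n² + n is O(n²)
A = log²(n) is O(log² n)
B = 100 is O(1)

Therefore, the order from fastest to slowest is: C > A > B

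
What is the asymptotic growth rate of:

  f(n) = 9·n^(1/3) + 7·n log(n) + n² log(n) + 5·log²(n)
Θ(n² log n)

Order the terms by growth rate: 5·log²(n) ≺ 9·n^(1/3) ≺ 7·n log(n) ≺ n² log(n).
The fastest-growing term n² log(n) dominates as n → ∞; dropping its constant factor gives Θ(n² log n).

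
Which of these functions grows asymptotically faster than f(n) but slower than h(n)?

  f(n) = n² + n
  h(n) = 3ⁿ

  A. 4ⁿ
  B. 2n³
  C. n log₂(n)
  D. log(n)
B

We need g(n) with n² + n = o(g(n)) and g(n) = o(3ⁿ), i.e. O(n²) ≺ g ≺ O(3ⁿ).
Check each option:
  A. 4ⁿ — O(4ⁿ) does not grow strictly slower than h(n)
  B. 2n³ — O(n³) is strictly between O(n²) and O(3ⁿ) ✓
  C. n log₂(n) — O(n log n) does not grow strictly faster than f(n)
  D. log(n) — O(log n) does not grow strictly faster than f(n)

Only option B (2n³) lies strictly between.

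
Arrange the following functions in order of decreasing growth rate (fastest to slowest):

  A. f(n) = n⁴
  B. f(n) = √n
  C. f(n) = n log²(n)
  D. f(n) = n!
D > A > C > B

Comparing growth rates:
D = n! is O(n!)
A = n⁴ is O(n⁴)
C = n log²(n) is O(n log² n)
B = √n is O(√n)

Therefore, the order from fastest to slowest is: D > A > C > B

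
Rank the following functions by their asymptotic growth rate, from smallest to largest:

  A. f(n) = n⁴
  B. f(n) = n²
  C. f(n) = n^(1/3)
C < B < A

Comparing growth rates:
C = n^(1/3) is O(n^(1/3))
B = n² is O(n²)
A = n⁴ is O(n⁴)

Therefore, the order from slowest to fastest is: C < B < A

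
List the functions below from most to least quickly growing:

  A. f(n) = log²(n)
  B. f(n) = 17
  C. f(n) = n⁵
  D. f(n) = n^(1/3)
C > D > A > B

Comparing growth rates:
C = n⁵ is O(n⁵)
D = n^(1/3) is O(n^(1/3))
A = log²(n) is O(log² n)
B = 17 is O(1)

Therefore, the order from fastest to slowest is: C > D > A > B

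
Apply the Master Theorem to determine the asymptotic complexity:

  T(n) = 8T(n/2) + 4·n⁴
Θ(n⁴)

Master Theorem: a = 8, b = 2, f(n) = 4·n⁴.
Compute the critical exponent d = log₂(8) = 3.
Compare f(n) = Θ(n⁴) against n^d:
  k = 4 > d = 3, so f(n) = Ω(n^(d+ε)) — Case 3.
  Regularity: a·(n/b)^4/n^4 = a/b^4 = 8/16 < 1 ✓.
  The top-level work dominates: T(n) = Θ(f(n)) = Θ(n⁴).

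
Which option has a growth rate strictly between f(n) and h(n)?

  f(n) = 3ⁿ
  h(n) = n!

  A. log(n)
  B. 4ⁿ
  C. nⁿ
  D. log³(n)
B

We need g(n) with 3ⁿ = o(g(n)) and g(n) = o(n!), i.e. O(3ⁿ) ≺ g ≺ O(n!).
Check each option:
  A. log(n) — O(log n) does not grow strictly faster than f(n)
  B. 4ⁿ — O(4ⁿ) is strictly between O(3ⁿ) and O(n!) ✓
  C. nⁿ — O(nⁿ) does not grow strictly slower than h(n)
  D. log³(n) — O(log³ n) does not grow strictly faster than f(n)

Only option B (4ⁿ) lies strictly between.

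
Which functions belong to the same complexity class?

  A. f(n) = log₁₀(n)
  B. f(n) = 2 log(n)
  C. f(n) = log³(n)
A and B

Examining each function:
  A. log₁₀(n) is O(log n)
  B. 2 log(n) is O(log n)
  C. log³(n) is O(log³ n)

Functions A and B both have the same complexity class.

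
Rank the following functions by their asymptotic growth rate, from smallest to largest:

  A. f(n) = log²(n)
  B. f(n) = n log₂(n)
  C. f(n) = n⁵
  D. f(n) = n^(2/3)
A < D < B < C

Comparing growth rates:
A = log²(n) is O(log² n)
D = n^(2/3) is O(n^(2/3))
B = n log₂(n) is O(n log n)
C = n⁵ is O(n⁵)

Therefore, the order from slowest to fastest is: A < D < B < C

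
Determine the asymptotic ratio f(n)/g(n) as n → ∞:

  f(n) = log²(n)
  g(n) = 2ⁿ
0

Since log²(n) (O(log² n)) grows slower than 2ⁿ (O(2ⁿ)),
the ratio f(n)/g(n) → 0 as n → ∞.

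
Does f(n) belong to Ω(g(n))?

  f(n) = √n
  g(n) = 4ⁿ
False

f(n) = √n is O(√n), and g(n) = 4ⁿ is O(4ⁿ).
Since O(√n) grows slower than O(4ⁿ), f(n) = Ω(g(n)) is false.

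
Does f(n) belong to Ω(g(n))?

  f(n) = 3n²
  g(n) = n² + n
True

f(n) = 3n² and g(n) = n² + n are both O(n²).
Big-Ω permits equal growth rates (f ≥ c·g for some c > 0), so f(n) = Ω(g(n)) is true.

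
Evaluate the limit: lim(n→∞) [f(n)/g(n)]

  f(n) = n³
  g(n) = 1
∞

Since n³ (O(n³)) grows faster than 1 (O(1)),
the ratio f(n)/g(n) → ∞ as n → ∞.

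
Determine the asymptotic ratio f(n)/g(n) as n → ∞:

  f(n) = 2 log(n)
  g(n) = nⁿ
0

Since 2 log(n) (O(log n)) grows slower than nⁿ (O(nⁿ)),
the ratio f(n)/g(n) → 0 as n → ∞.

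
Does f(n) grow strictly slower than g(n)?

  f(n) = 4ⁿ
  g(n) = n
False

f(n) = 4ⁿ is O(4ⁿ), and g(n) = n is O(n).
Since O(4ⁿ) grows faster than or equal to O(n), f(n) = o(g(n)) is false.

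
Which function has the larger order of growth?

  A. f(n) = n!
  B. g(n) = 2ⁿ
A

f(n) = n! is O(n!), while g(n) = 2ⁿ is O(2ⁿ).
Since O(n!) grows faster than O(2ⁿ), f(n) dominates.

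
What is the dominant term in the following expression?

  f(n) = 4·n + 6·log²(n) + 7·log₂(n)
4·n

Looking at each term:
  - 4·n is O(n)
  - 6·log²(n) is O(log² n)
  - 7·log₂(n) is O(log n)

The term 4·n (O(n)) grows fastest and dominates all others.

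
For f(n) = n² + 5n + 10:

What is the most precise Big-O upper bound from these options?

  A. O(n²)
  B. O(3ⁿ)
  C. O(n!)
A

f(n) = n² + 5n + 10 is O(n²).
All listed options are valid Big-O bounds (upper bounds),
but O(n²) is the tightest (smallest valid bound).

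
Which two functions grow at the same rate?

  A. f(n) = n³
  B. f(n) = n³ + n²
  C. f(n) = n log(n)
A and B

Examining each function:
  A. n³ is O(n³)
  B. n³ + n² is O(n³)
  C. n log(n) is O(n log n)

Functions A and B both have the same complexity class.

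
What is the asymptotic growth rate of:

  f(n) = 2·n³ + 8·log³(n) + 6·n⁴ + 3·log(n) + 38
Θ(n⁴)

Order the terms by growth rate: 38 ≺ 3·log(n) ≺ 8·log³(n) ≺ 2·n³ ≺ 6·n⁴.
The fastest-growing term 6·n⁴ dominates as n → ∞; dropping its constant factor gives Θ(n⁴).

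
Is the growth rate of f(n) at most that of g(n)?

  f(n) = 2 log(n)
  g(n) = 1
False

f(n) = 2 log(n) is O(log n), and g(n) = 1 is O(1).
Since O(log n) grows faster than O(1), f(n) = O(g(n)) is false.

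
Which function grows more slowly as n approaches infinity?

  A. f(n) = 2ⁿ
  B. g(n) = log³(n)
B

f(n) = 2ⁿ is O(2ⁿ), while g(n) = log³(n) is O(log³ n).
Since O(log³ n) grows slower than O(2ⁿ), g(n) is dominated.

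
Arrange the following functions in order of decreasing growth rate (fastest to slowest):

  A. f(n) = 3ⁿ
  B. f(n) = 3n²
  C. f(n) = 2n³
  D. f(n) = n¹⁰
A > D > C > B

Comparing growth rates:
A = 3ⁿ is O(3ⁿ)
D = n¹⁰ is O(n¹⁰)
C = 2n³ is O(n³)
B = 3n² is O(n²)

Therefore, the order from fastest to slowest is: A > D > C > B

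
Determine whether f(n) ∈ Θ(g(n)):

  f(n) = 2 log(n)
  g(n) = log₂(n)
True

f(n) = 2 log(n) and g(n) = log₂(n) are both O(log n).
Since they have the same asymptotic growth rate, f(n) = Θ(g(n)) is true.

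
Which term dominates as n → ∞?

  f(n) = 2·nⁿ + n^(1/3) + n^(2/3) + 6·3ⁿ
2·nⁿ

Looking at each term:
  - 2·nⁿ is O(nⁿ)
  - n^(1/3) is O(n^(1/3))
  - n^(2/3) is O(n^(2/3))
  - 6·3ⁿ is O(3ⁿ)

The term 2·nⁿ (O(nⁿ)) grows fastest and dominates all others.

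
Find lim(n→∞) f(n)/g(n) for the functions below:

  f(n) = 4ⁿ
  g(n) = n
∞

Since 4ⁿ (O(4ⁿ)) grows faster than n (O(n)),
the ratio f(n)/g(n) → ∞ as n → ∞.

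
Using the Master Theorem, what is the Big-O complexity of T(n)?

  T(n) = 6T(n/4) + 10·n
Θ(n^log₄(6))

Master Theorem: a = 6, b = 4, f(n) = 10·n.
Compute the critical exponent d = log₄(6) = 1.292.
Compare f(n) = Θ(n) against n^d:
  k = 1 < d = 1.292, so f(n) = O(n^(d-ε)) — Case 1.
  The recursion cost dominates: T(n) = Θ(n^d) = Θ(n^log₄(6)).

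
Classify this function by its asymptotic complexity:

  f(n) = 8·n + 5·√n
O(n)

The dominant term in 8·n + 5·√n is 8·n, which is Θ(n).
Lower-order terms (5·√n) are asymptotically negligible.
Constants are absorbed, so the tightest bound is O(n).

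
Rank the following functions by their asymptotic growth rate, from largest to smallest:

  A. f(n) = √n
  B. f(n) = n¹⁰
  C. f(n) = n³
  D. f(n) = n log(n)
B > C > D > A

Comparing growth rates:
B = n¹⁰ is O(n¹⁰)
C = n³ is O(n³)
D = n log(n) is O(n log n)
A = √n is O(√n)

Therefore, the order from fastest to slowest is: B > C > D > A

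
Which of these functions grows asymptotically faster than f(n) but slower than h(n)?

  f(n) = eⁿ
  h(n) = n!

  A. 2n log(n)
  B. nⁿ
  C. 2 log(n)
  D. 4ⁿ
D

We need g(n) with eⁿ = o(g(n)) and g(n) = o(n!), i.e. O(eⁿ) ≺ g ≺ O(n!).
Check each option:
  A. 2n log(n) — O(n log n) does not grow strictly faster than f(n)
  B. nⁿ — O(nⁿ) does not grow strictly slower than h(n)
  C. 2 log(n) — O(log n) does not grow strictly faster than f(n)
  D. 4ⁿ — O(4ⁿ) is strictly between O(eⁿ) and O(n!) ✓

Only option D (4ⁿ) lies strictly between.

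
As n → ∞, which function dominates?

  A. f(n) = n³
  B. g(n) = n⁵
B

f(n) = n³ is O(n³), while g(n) = n⁵ is O(n⁵).
Since O(n⁵) grows faster than O(n³), g(n) dominates.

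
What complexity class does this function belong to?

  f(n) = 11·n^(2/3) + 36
O(n^(2/3))

The dominant term in 11·n^(2/3) + 36 is 11·n^(2/3), which is Θ(n^(2/3)).
Lower-order terms (36) are asymptotically negligible.
Constants are absorbed, so the tightest bound is O(n^(2/3)).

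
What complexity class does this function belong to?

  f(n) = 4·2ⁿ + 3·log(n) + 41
O(2ⁿ)

The dominant term in 4·2ⁿ + 3·log(n) + 41 is 4·2ⁿ, which is Θ(2ⁿ).
Lower-order terms (3·log(n), 41) are asymptotically negligible.
Constants are absorbed, so the tightest bound is O(2ⁿ).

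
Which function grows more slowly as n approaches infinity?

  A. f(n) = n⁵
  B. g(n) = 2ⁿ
A

f(n) = n⁵ is O(n⁵), while g(n) = 2ⁿ is O(2ⁿ).
Since O(n⁵) grows slower than O(2ⁿ), f(n) is dominated.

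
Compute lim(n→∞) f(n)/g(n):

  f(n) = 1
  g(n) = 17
1/17

Since 1 and 17 have the same growth rate (O(1)),
the ratio converges to a constant: 1/17.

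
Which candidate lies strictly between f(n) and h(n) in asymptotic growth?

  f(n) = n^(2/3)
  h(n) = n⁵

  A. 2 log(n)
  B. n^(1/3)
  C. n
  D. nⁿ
C

We need g(n) with n^(2/3) = o(g(n)) and g(n) = o(n⁵), i.e. O(n^(2/3)) ≺ g ≺ O(n⁵).
Check each option:
  A. 2 log(n) — O(log n) does not grow strictly faster than f(n)
  B. n^(1/3) — O(n^(1/3)) does not grow strictly faster than f(n)
  C. n — O(n) is strictly between O(n^(2/3)) and O(n⁵) ✓
  D. nⁿ — O(nⁿ) does not grow strictly slower than h(n)

Only option C (n) lies strictly between.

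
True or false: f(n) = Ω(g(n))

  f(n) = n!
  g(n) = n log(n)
True

f(n) = n! is O(n!), and g(n) = n log(n) is O(n log n).
Since O(n!) grows at least as fast as O(n log n), f(n) = Ω(g(n)) is true.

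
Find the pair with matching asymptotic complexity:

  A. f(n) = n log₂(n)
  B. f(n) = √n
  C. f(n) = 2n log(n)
A and C

Examining each function:
  A. n log₂(n) is O(n log n)
  B. √n is O(√n)
  C. 2n log(n) is O(n log n)

Functions A and C both have the same complexity class.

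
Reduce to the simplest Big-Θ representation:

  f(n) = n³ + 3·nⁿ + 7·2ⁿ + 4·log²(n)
Θ(nⁿ)

Order the terms by growth rate: 4·log²(n) ≺ n³ ≺ 7·2ⁿ ≺ 3·nⁿ.
The fastest-growing term 3·nⁿ dominates as n → ∞; dropping its constant factor gives Θ(nⁿ).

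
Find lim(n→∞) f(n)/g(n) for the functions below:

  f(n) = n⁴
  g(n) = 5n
∞

Since n⁴ (O(n⁴)) grows faster than 5n (O(n)),
the ratio f(n)/g(n) → ∞ as n → ∞.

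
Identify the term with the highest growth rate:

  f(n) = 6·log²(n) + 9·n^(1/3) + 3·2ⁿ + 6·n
3·2ⁿ

Looking at each term:
  - 6·log²(n) is O(log² n)
  - 9·n^(1/3) is O(n^(1/3))
  - 3·2ⁿ is O(2ⁿ)
  - 6·n is O(n)

The term 3·2ⁿ (O(2ⁿ)) grows fastest and dominates all others.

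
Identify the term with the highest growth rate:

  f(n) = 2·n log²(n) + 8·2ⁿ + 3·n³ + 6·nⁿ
6·nⁿ

Looking at each term:
  - 2·n log²(n) is O(n log² n)
  - 8·2ⁿ is O(2ⁿ)
  - 3·n³ is O(n³)
  - 6·nⁿ is O(nⁿ)

The term 6·nⁿ (O(nⁿ)) grows fastest and dominates all others.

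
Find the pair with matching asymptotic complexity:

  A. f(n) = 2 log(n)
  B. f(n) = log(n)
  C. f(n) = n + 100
A and B

Examining each function:
  A. 2 log(n) is O(log n)
  B. log(n) is O(log n)
  C. n + 100 is O(n)

Functions A and B both have the same complexity class.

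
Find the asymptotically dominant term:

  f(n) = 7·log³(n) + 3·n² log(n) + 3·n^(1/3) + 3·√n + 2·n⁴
2·n⁴

Looking at each term:
  - 7·log³(n) is O(log³ n)
  - 3·n² log(n) is O(n² log n)
  - 3·n^(1/3) is O(n^(1/3))
  - 3·√n is O(√n)
  - 2·n⁴ is O(n⁴)

The term 2·n⁴ (O(n⁴)) grows fastest and dominates all others.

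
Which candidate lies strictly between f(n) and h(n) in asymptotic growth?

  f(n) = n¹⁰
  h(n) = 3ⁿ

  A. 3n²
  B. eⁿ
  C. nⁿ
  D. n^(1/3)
B

We need g(n) with n¹⁰ = o(g(n)) and g(n) = o(3ⁿ), i.e. O(n¹⁰) ≺ g ≺ O(3ⁿ).
Check each option:
  A. 3n² — O(n²) does not grow strictly faster than f(n)
  B. eⁿ — O(eⁿ) is strictly between O(n¹⁰) and O(3ⁿ) ✓
  C. nⁿ — O(nⁿ) does not grow strictly slower than h(n)
  D. n^(1/3) — O(n^(1/3)) does not grow strictly faster than f(n)

Only option B (eⁿ) lies strictly between.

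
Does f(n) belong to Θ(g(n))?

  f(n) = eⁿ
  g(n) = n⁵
False

f(n) = eⁿ is O(eⁿ), and g(n) = n⁵ is O(n⁵).
Since they have different growth rates, f(n) = Θ(g(n)) is false.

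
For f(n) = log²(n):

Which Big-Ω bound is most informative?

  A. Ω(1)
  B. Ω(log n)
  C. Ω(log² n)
C

f(n) = log²(n) is Ω(log² n).
All listed options are valid Big-Ω bounds (lower bounds),
but Ω(log² n) is the tightest (largest valid bound).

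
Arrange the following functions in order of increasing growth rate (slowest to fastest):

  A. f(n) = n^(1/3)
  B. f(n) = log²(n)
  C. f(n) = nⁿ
B < A < C

Comparing growth rates:
B = log²(n) is O(log² n)
A = n^(1/3) is O(n^(1/3))
C = nⁿ is O(nⁿ)

Therefore, the order from slowest to fastest is: B < A < C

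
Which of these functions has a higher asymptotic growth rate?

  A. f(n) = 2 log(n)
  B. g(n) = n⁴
B

f(n) = 2 log(n) is O(log n), while g(n) = n⁴ is O(n⁴).
Since O(n⁴) grows faster than O(log n), g(n) dominates.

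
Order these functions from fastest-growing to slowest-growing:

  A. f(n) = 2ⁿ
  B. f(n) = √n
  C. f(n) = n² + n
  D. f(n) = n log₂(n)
A > C > D > B

Comparing growth rates:
A = 2ⁿ is O(2ⁿ)
C = n² + n is O(n²)
D = n log₂(n) is O(n log n)
B = √n is O(√n)

Therefore, the order from fastest to slowest is: A > C > D > B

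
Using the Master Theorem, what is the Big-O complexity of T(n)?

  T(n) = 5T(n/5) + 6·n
Θ(n log n)

Master Theorem: a = 5, b = 5, f(n) = 6·n.
Compute the critical exponent d = log₅(5) = 1.
Compare f(n) = Θ(n) against n^d:
  k = 1 = d, so f(n) = Θ(n^d) — Case 2.
  Work is balanced across levels: T(n) = Θ(n^d log n) = Θ(n log n).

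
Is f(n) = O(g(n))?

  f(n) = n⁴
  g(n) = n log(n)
False

f(n) = n⁴ is O(n⁴), and g(n) = n log(n) is O(n log n).
Since O(n⁴) grows faster than O(n log n), f(n) = O(g(n)) is false.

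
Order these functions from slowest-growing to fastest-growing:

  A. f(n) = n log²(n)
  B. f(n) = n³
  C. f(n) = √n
C < A < B

Comparing growth rates:
C = √n is O(√n)
A = n log²(n) is O(n log² n)
B = n³ is O(n³)

Therefore, the order from slowest to fastest is: C < A < B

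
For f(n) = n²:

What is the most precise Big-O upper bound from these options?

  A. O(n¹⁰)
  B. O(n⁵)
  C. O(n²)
C

f(n) = n² is O(n²).
All listed options are valid Big-O bounds (upper bounds),
but O(n²) is the tightest (smallest valid bound).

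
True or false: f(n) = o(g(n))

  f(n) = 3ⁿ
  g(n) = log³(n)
False

f(n) = 3ⁿ is O(3ⁿ), and g(n) = log³(n) is O(log³ n).
Since O(3ⁿ) grows faster than or equal to O(log³ n), f(n) = o(g(n)) is false.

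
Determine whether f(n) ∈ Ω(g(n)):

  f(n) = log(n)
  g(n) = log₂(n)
True

f(n) = log(n) and g(n) = log₂(n) are both O(log n).
Big-Ω permits equal growth rates (f ≥ c·g for some c > 0), so f(n) = Ω(g(n)) is true.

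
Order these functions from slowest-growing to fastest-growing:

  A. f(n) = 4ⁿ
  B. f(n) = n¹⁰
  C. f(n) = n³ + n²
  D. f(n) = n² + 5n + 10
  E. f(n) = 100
E < D < C < B < A

Comparing growth rates:
E = 100 is O(1)
D = n² + 5n + 10 is O(n²)
C = n³ + n² is O(n³)
B = n¹⁰ is O(n¹⁰)
A = 4ⁿ is O(4ⁿ)

Therefore, the order from slowest to fastest is: E < D < C < B < A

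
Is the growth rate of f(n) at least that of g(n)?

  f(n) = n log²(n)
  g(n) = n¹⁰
False

f(n) = n log²(n) is O(n log² n), and g(n) = n¹⁰ is O(n¹⁰).
Since O(n log² n) grows slower than O(n¹⁰), f(n) = Ω(g(n)) is false.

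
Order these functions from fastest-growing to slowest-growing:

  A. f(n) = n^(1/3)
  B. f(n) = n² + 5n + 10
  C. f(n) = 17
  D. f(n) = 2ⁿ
D > B > A > C

Comparing growth rates:
D = 2ⁿ is O(2ⁿ)
B = n² + 5n + 10 is O(n²)
A = n^(1/3) is O(n^(1/3))
C = 17 is O(1)

Therefore, the order from fastest to slowest is: D > B > A > C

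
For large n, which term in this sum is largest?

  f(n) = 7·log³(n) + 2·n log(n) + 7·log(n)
2·n log(n)

Looking at each term:
  - 7·log³(n) is O(log³ n)
  - 2·n log(n) is O(n log n)
  - 7·log(n) is O(log n)

The term 2·n log(n) (O(n log n)) grows fastest and dominates all others.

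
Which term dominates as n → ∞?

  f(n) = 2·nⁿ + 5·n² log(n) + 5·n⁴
2·nⁿ

Looking at each term:
  - 2·nⁿ is O(nⁿ)
  - 5·n² log(n) is O(n² log n)
  - 5·n⁴ is O(n⁴)

The term 2·nⁿ (O(nⁿ)) grows fastest and dominates all others.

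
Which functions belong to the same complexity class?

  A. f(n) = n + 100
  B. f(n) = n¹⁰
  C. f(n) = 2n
A and C

Examining each function:
  A. n + 100 is O(n)
  B. n¹⁰ is O(n¹⁰)
  C. 2n is O(n)

Functions A and C both have the same complexity class.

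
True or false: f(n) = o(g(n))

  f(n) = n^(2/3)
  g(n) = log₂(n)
False

f(n) = n^(2/3) is O(n^(2/3)), and g(n) = log₂(n) is O(log n).
Since O(n^(2/3)) grows faster than or equal to O(log n), f(n) = o(g(n)) is false.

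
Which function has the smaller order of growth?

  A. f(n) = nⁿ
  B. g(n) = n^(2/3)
B

f(n) = nⁿ is O(nⁿ), while g(n) = n^(2/3) is O(n^(2/3)).
Since O(n^(2/3)) grows slower than O(nⁿ), g(n) is dominated.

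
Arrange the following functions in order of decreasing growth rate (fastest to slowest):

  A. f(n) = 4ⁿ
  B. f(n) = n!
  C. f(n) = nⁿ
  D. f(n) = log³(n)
C > B > A > D

Comparing growth rates:
C = nⁿ is O(nⁿ)
B = n! is O(n!)
A = 4ⁿ is O(4ⁿ)
D = log³(n) is O(log³ n)

Therefore, the order from fastest to slowest is: C > B > A > D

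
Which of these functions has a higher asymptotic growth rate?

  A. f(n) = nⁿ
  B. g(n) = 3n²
A

f(n) = nⁿ is O(nⁿ), while g(n) = 3n² is O(n²).
Since O(nⁿ) grows faster than O(n²), f(n) dominates.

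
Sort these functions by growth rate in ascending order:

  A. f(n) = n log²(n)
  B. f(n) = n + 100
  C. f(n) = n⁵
B < A < C

Comparing growth rates:
B = n + 100 is O(n)
A = n log²(n) is O(n log² n)
C = n⁵ is O(n⁵)

Therefore, the order from slowest to fastest is: B < A < C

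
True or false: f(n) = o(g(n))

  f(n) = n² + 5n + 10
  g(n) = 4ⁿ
True

f(n) = n² + 5n + 10 is O(n²), and g(n) = 4ⁿ is O(4ⁿ).
Since O(n²) grows strictly slower than O(4ⁿ), f(n) = o(g(n)) is true.
This means lim(n→∞) f(n)/g(n) = 0.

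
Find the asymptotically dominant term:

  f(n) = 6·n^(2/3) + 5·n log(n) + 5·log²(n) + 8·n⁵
8·n⁵

Looking at each term:
  - 6·n^(2/3) is O(n^(2/3))
  - 5·n log(n) is O(n log n)
  - 5·log²(n) is O(log² n)
  - 8·n⁵ is O(n⁵)

The term 8·n⁵ (O(n⁵)) grows fastest and dominates all others.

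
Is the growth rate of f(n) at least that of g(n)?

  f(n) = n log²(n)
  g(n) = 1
True

f(n) = n log²(n) is O(n log² n), and g(n) = 1 is O(1).
Since O(n log² n) grows at least as fast as O(1), f(n) = Ω(g(n)) is true.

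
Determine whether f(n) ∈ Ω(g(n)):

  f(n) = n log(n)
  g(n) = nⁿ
False

f(n) = n log(n) is O(n log n), and g(n) = nⁿ is O(nⁿ).
Since O(n log n) grows slower than O(nⁿ), f(n) = Ω(g(n)) is false.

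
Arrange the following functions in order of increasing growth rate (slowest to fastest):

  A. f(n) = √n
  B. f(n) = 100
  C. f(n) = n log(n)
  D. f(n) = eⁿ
B < A < C < D

Comparing growth rates:
B = 100 is O(1)
A = √n is O(√n)
C = n log(n) is O(n log n)
D = eⁿ is O(eⁿ)

Therefore, the order from slowest to fastest is: B < A < C < D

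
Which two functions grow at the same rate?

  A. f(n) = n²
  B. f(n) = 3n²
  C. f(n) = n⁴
A and B

Examining each function:
  A. n² is O(n²)
  B. 3n² is O(n²)
  C. n⁴ is O(n⁴)

Functions A and B both have the same complexity class.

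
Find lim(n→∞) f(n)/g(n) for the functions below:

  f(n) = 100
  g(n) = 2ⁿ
0

Since 100 (O(1)) grows slower than 2ⁿ (O(2ⁿ)),
the ratio f(n)/g(n) → 0 as n → ∞.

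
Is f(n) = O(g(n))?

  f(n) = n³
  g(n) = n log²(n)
False

f(n) = n³ is O(n³), and g(n) = n log²(n) is O(n log² n).
Since O(n³) grows faster than O(n log² n), f(n) = O(g(n)) is false.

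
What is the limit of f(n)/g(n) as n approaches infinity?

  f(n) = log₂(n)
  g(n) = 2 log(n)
1/(2*log(2))

Since log₂(n) and 2 log(n) have the same growth rate (O(log n)),
the ratio converges to a constant: 1/(2*log(2)).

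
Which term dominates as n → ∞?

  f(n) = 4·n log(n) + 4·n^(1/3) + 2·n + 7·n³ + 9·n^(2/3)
7·n³

Looking at each term:
  - 4·n log(n) is O(n log n)
  - 4·n^(1/3) is O(n^(1/3))
  - 2·n is O(n)
  - 7·n³ is O(n³)
  - 9·n^(2/3) is O(n^(2/3))

The term 7·n³ (O(n³)) grows fastest and dominates all others.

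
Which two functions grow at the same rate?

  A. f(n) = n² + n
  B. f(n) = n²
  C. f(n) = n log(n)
A and B

Examining each function:
  A. n² + n is O(n²)
  B. n² is O(n²)
  C. n log(n) is O(n log n)

Functions A and B both have the same complexity class.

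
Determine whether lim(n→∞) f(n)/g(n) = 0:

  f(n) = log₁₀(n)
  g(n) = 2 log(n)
False

f(n) = log₁₀(n) is O(log n), and g(n) = 2 log(n) is O(log n).
Since they have the same growth rate, f(n) = o(g(n)) is false.
(f = o(g) requires f to grow strictly slower, not equal.)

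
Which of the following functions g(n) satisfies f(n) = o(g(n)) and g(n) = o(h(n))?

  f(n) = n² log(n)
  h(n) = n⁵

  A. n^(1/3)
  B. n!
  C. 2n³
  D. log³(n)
C

We need g(n) with n² log(n) = o(g(n)) and g(n) = o(n⁵), i.e. O(n² log n) ≺ g ≺ O(n⁵).
Check each option:
  A. n^(1/3) — O(n^(1/3)) does not grow strictly faster than f(n)
  B. n! — O(n!) does not grow strictly slower than h(n)
  C. 2n³ — O(n³) is strictly between O(n² log n) and O(n⁵) ✓
  D. log³(n) — O(log³ n) does not grow strictly faster than f(n)

Only option C (2n³) lies strictly between.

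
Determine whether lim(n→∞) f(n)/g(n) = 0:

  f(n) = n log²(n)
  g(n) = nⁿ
True

f(n) = n log²(n) is O(n log² n), and g(n) = nⁿ is O(nⁿ).
Since O(n log² n) grows strictly slower than O(nⁿ), f(n) = o(g(n)) is true.
This means lim(n→∞) f(n)/g(n) = 0.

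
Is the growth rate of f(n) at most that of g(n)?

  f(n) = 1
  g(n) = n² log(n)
True

f(n) = 1 is O(1), and g(n) = n² log(n) is O(n² log n).
Since O(1) ⊆ O(n² log n) (f grows no faster than g), f(n) = O(g(n)) is true.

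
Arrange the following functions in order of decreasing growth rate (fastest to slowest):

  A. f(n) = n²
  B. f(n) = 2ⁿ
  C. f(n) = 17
B > A > C

Comparing growth rates:
B = 2ⁿ is O(2ⁿ)
A = n² is O(n²)
C = 17 is O(1)

Therefore, the order from fastest to slowest is: B > A > C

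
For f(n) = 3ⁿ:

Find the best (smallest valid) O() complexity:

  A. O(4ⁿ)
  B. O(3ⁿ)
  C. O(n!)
B

f(n) = 3ⁿ is O(3ⁿ).
All listed options are valid Big-O bounds (upper bounds),
but O(3ⁿ) is the tightest (smallest valid bound).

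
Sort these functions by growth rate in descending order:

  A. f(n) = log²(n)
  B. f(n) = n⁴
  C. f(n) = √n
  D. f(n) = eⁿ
D > B > C > A

Comparing growth rates:
D = eⁿ is O(eⁿ)
B = n⁴ is O(n⁴)
C = √n is O(√n)
A = log²(n) is O(log² n)

Therefore, the order from fastest to slowest is: D > B > C > A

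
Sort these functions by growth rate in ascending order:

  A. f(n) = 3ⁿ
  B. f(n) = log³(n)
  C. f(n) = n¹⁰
B < C < A

Comparing growth rates:
B = log³(n) is O(log³ n)
C = n¹⁰ is O(n¹⁰)
A = 3ⁿ is O(3ⁿ)

Therefore, the order from slowest to fastest is: B < C < A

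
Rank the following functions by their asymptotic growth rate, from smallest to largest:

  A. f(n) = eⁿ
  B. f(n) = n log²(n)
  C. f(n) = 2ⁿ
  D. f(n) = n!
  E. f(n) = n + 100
E < B < C < A < D

Comparing growth rates:
E = n + 100 is O(n)
B = n log²(n) is O(n log² n)
C = 2ⁿ is O(2ⁿ)
A = eⁿ is O(eⁿ)
D = n! is O(n!)

Therefore, the order from slowest to fastest is: E < B < C < A < D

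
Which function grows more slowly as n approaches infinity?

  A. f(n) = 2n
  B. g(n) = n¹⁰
A

f(n) = 2n is O(n), while g(n) = n¹⁰ is O(n¹⁰).
Since O(n) grows slower than O(n¹⁰), f(n) is dominated.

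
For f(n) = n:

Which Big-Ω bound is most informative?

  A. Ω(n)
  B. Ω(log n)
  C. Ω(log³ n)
A

f(n) = n is Ω(n).
All listed options are valid Big-Ω bounds (lower bounds),
but Ω(n) is the tightest (largest valid bound).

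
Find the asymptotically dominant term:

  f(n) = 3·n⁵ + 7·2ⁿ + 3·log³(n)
7·2ⁿ

Looking at each term:
  - 3·n⁵ is O(n⁵)
  - 7·2ⁿ is O(2ⁿ)
  - 3·log³(n) is O(log³ n)

The term 7·2ⁿ (O(2ⁿ)) grows fastest and dominates all others.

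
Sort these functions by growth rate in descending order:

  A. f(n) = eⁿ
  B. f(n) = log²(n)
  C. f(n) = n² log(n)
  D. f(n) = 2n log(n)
A > C > D > B

Comparing growth rates:
A = eⁿ is O(eⁿ)
C = n² log(n) is O(n² log n)
D = 2n log(n) is O(n log n)
B = log²(n) is O(log² n)

Therefore, the order from fastest to slowest is: A > C > D > B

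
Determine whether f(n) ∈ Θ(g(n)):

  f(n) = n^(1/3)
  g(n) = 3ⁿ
False

f(n) = n^(1/3) is O(n^(1/3)), and g(n) = 3ⁿ is O(3ⁿ).
Since they have different growth rates, f(n) = Θ(g(n)) is false.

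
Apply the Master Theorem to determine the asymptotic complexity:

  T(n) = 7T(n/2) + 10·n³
Θ(n³)

Master Theorem: a = 7, b = 2, f(n) = 10·n³.
Compute the critical exponent d = log₂(7) = 2.807.
Compare f(n) = Θ(n³) against n^d:
  k = 3 > d = 2.807, so f(n) = Ω(n^(d+ε)) — Case 3.
  Regularity: a·(n/b)^3/n^3 = a/b^3 = 7/8 < 1 ✓.
  The top-level work dominates: T(n) = Θ(f(n)) = Θ(n³).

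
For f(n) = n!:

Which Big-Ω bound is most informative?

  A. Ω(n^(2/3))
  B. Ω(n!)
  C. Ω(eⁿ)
B

f(n) = n! is Ω(n!).
All listed options are valid Big-Ω bounds (lower bounds),
but Ω(n!) is the tightest (largest valid bound).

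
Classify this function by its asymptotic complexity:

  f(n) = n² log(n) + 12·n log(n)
O(n² log n)

The dominant term in n² log(n) + 12·n log(n) is n² log(n), which is Θ(n² log n).
Lower-order terms (12·n log(n)) are asymptotically negligible.
Constants are absorbed, so the tightest bound is O(n² log n).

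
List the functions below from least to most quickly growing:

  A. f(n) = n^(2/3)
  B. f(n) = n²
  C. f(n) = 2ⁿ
A < B < C

Comparing growth rates:
A = n^(2/3) is O(n^(2/3))
B = n² is O(n²)
C = 2ⁿ is O(2ⁿ)

Therefore, the order from slowest to fastest is: A < B < C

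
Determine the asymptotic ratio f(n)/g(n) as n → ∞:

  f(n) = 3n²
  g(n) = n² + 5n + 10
3

Since 3n² and n² + 5n + 10 have the same growth rate (O(n²)),
the ratio converges to a constant: 3.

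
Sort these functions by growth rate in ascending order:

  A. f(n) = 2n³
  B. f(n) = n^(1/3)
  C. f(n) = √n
B < C < A

Comparing growth rates:
B = n^(1/3) is O(n^(1/3))
C = √n is O(√n)
A = 2n³ is O(n³)

Therefore, the order from slowest to fastest is: B < C < A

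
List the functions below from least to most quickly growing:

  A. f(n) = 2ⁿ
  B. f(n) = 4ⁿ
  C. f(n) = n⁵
C < A < B

Comparing growth rates:
C = n⁵ is O(n⁵)
A = 2ⁿ is O(2ⁿ)
B = 4ⁿ is O(4ⁿ)

Therefore, the order from slowest to fastest is: C < A < B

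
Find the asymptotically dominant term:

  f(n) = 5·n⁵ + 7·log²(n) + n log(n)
5·n⁵

Looking at each term:
  - 5·n⁵ is O(n⁵)
  - 7·log²(n) is O(log² n)
  - n log(n) is O(n log n)

The term 5·n⁵ (O(n⁵)) grows fastest and dominates all others.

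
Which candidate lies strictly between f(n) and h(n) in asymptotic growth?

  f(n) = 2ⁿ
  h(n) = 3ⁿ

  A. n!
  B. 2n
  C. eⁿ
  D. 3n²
C

We need g(n) with 2ⁿ = o(g(n)) and g(n) = o(3ⁿ), i.e. O(2ⁿ) ≺ g ≺ O(3ⁿ).
Check each option:
  A. n! — O(n!) does not grow strictly slower than h(n)
  B. 2n — O(n) does not grow strictly faster than f(n)
  C. eⁿ — O(eⁿ) is strictly between O(2ⁿ) and O(3ⁿ) ✓
  D. 3n² — O(n²) does not grow strictly faster than f(n)

Only option C (eⁿ) lies strictly between.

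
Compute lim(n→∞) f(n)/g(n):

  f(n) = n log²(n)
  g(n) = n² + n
0

Since n log²(n) (O(n log² n)) grows slower than n² + n (O(n²)),
the ratio f(n)/g(n) → 0 as n → ∞.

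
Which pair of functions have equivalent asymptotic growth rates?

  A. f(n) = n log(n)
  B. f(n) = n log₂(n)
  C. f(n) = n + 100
A and B

Examining each function:
  A. n log(n) is O(n log n)
  B. n log₂(n) is O(n log n)
  C. n + 100 is O(n)

Functions A and B both have the same complexity class.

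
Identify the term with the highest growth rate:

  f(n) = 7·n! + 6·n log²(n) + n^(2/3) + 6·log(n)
7·n!

Looking at each term:
  - 7·n! is O(n!)
  - 6·n log²(n) is O(n log² n)
  - n^(2/3) is O(n^(2/3))
  - 6·log(n) is O(log n)

The term 7·n! (O(n!)) grows fastest and dominates all others.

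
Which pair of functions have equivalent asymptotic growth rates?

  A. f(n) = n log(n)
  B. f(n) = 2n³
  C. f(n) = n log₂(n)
A and C

Examining each function:
  A. n log(n) is O(n log n)
  B. 2n³ is O(n³)
  C. n log₂(n) is O(n log n)

Functions A and C both have the same complexity class.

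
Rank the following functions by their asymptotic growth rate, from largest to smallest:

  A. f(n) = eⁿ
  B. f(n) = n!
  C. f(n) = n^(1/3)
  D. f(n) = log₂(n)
B > A > C > D

Comparing growth rates:
B = n! is O(n!)
A = eⁿ is O(eⁿ)
C = n^(1/3) is O(n^(1/3))
D = log₂(n) is O(log n)

Therefore, the order from fastest to slowest is: B > A > C > D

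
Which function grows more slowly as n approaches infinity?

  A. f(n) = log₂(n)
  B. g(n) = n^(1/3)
A

f(n) = log₂(n) is O(log n), while g(n) = n^(1/3) is O(n^(1/3)).
Since O(log n) grows slower than O(n^(1/3)), f(n) is dominated.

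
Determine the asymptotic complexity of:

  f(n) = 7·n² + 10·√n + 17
O(n²)

The dominant term in 7·n² + 10·√n + 17 is 7·n², which is Θ(n²).
Lower-order terms (10·√n, 17) are asymptotically negligible.
Constants are absorbed, so the tightest bound is O(n²).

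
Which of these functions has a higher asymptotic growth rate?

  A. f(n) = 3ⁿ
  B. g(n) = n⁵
A

f(n) = 3ⁿ is O(3ⁿ), while g(n) = n⁵ is O(n⁵).
Since O(3ⁿ) grows faster than O(n⁵), f(n) dominates.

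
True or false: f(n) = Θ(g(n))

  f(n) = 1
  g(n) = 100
True

f(n) = 1 and g(n) = 100 are both O(1).
Since they have the same asymptotic growth rate, f(n) = Θ(g(n)) is true.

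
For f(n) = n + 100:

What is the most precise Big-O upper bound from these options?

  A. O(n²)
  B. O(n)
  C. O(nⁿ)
B

f(n) = n + 100 is O(n).
All listed options are valid Big-O bounds (upper bounds),
but O(n) is the tightest (smallest valid bound).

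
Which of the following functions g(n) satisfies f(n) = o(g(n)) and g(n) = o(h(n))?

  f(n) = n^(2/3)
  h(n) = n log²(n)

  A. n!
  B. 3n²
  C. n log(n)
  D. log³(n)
C

We need g(n) with n^(2/3) = o(g(n)) and g(n) = o(n log²(n)), i.e. O(n^(2/3)) ≺ g ≺ O(n log² n).
Check each option:
  A. n! — O(n!) does not grow strictly slower than h(n)
  B. 3n² — O(n²) does not grow strictly slower than h(n)
  C. n log(n) — O(n log n) is strictly between O(n^(2/3)) and O(n log² n) ✓
  D. log³(n) — O(log³ n) does not grow strictly faster than f(n)

Only option C (n log(n)) lies strictly between.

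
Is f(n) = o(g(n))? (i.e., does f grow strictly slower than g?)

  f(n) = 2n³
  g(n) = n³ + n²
False

f(n) = 2n³ is O(n³), and g(n) = n³ + n² is O(n³).
Since they have the same growth rate, f(n) = o(g(n)) is false.
(f = o(g) requires f to grow strictly slower, not equal.)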